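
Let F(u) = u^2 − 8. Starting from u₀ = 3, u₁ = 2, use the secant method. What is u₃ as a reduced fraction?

F(3) = 1, F(2) = −4. u₂ = 2 − (−4)·(2 − 3)/((−4) − 1) = 14/5.
F(2) = −4, F(14/5) = −4/25. u₃ = (14/5) − (−4/25)·((14/5) − 2)/((−4/25) − (−4)) = 17/6.

17/6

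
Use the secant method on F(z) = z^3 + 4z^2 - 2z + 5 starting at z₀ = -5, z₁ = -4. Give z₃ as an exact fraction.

-46745/9967

F(-5) = -10, F(-4) = 13. z₂ = (-4) - 13·((-4) - (-5))/(13 - (-10)) = -105/23.
F(-4) = 13, F(-105/23) = 28600/12167. z₃ = (-105/23) - (28600/12167)·((-105/23) - (-4))/((28600/12167) - 13) = -46745/9967.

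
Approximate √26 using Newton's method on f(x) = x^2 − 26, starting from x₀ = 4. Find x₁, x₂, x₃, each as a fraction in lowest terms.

x₁ = 21/4, x₂ = 857/168, x₃ = 1468273/287952

f'(x) = 2x.
f(4) = −10, f'(4) = 8, so x₁ = 4 − (−10)/8 = 21/4.
f(21/4) = 25/16, f'(21/4) = 21/2, so x₂ = (21/4) − (25/16)/(21/2) = 857/168.
f(857/168) = 625/28224, f'(857/168) = 857/84, so x₃ = (857/168) − (625/28224)/(857/84) = 1468273/287952.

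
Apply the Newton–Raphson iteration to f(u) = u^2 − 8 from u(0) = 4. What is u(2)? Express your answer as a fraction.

f'(u) = 2u.
f(4) = 8, f'(4) = 8, so u(1) = 4 − 8/8 = 3.
f(3) = 1, f'(3) = 6, so u(2) = 3 − 1/6 = 17/6.

17/6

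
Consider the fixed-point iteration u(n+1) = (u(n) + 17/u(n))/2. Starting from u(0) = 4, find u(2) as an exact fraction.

2177/528

u(1) = (4 + 17/4)/2 = 33/8.
u(2) = (33/8 + 17/(33/8))/2 = 2177/528.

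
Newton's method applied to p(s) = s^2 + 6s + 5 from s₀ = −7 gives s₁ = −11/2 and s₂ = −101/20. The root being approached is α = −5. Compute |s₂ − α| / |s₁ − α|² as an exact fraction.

1/5

s₁ − α = −11/2 − (−5) = −11/2 + 5 = −1/2, so |s₁ − α| = 1/2.
s₂ − α = −101/20 − (−5) = −101/20 + 5 = −1/20, so |s₂ − α| = 1/20.
|s₁ − α|² = 1/4.
Ratio = (1/20) / (1/4) = 1/5.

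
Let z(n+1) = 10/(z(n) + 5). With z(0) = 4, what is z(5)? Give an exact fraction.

950/621

z(1) = 10/(4 + 5) = 10/9.
z(2) = 10/(10/9 + 5) = 18/11.
z(3) = 10/(18/11 + 5) = 110/73.
z(4) = 10/(110/73 + 5) = 146/95.
z(5) = 10/(146/95 + 5) = 950/621.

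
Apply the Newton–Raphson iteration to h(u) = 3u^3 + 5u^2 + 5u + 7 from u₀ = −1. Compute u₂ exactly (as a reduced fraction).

h'(u) = 9u^2 + 10u + 5.
h(−1) = 4, h'(−1) = 4, so u₁ = (−1) − 4/4 = −2.
h(−2) = −7, h'(−2) = 21, so u₂ = (−2) − (−7)/21 = −5/3.

−5/3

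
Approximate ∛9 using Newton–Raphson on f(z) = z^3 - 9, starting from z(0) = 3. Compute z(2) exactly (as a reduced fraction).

929/441

f'(z) = 3z^2.
f(3) = 18, f'(3) = 27, so z(1) = 3 - 18/27 = 7/3.
f(7/3) = 100/27, f'(7/3) = 49/3, so z(2) = (7/3) - (100/27)/(49/3) = 929/441.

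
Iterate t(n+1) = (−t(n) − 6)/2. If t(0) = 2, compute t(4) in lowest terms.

−7/4

t(1) = (−2 − 6)/2 = −4.
t(2) = (−(−4) − 6)/2 = −1.
t(3) = (−(−1) − 6)/2 = −5/2.
t(4) = (−(−5/2) − 6)/2 = −7/4.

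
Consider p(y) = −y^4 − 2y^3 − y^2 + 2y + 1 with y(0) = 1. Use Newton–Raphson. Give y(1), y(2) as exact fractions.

p'(y) = −4y^3 − 6y^2 − 2y + 2.
p(1) = −1, p'(1) = −10, so y(1) = 1 − (−1)/(−10) = 9/10.
p(9/10) = −1241/10000, p'(9/10) = −947/125, so y(2) = (9/10) − (−1241/10000)/(−947/125) = 66943/75760.

y(1) = 9/10, y(2) = 66943/75760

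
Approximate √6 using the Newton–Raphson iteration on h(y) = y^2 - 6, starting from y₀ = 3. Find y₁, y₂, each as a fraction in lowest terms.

h'(y) = 2y.
h(3) = 3, h'(3) = 6, so y₁ = 3 - 3/6 = 5/2.
h(5/2) = 1/4, h'(5/2) = 5, so y₂ = (5/2) - (1/4)/5 = 49/20.

y₁ = 5/2, y₂ = 49/20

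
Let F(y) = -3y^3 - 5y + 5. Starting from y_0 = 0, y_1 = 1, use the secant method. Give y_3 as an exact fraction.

F(0) = 5, F(1) = -3. y_2 = 1 - (-3)·(1 - 0)/((-3) - 5) = 5/8.
F(1) = -3, F(5/8) = 585/512. y_3 = (5/8) - (585/512)·((5/8) - 1)/((585/512) - (-3)) = 515/707.

515/707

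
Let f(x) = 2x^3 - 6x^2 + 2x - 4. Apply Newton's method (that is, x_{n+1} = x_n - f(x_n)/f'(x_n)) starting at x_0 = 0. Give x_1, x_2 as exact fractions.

x_1 = 2, x_2 = 6

f'(x) = 6x^2 - 12x + 2.
f(0) = -4, f'(0) = 2, so x_1 = 0 - (-4)/2 = 2.
f(2) = -8, f'(2) = 2, so x_2 = 2 - (-8)/2 = 6.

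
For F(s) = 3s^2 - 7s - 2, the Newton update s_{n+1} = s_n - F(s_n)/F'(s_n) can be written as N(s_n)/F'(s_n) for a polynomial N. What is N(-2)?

14

F'(s) = 6s - 7.
N(s) = s·F'(s) - F(s) = s·(6s - 7) - (3s^2 - 7s - 2) = 3s^2 + 2.
N(-2) = 14.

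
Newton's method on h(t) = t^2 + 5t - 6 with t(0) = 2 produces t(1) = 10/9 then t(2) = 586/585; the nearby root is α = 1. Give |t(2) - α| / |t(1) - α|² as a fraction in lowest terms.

t(1) - α = 10/9 - 1 = 1/9, so |t(1) - α| = 1/9.
t(2) - α = 586/585 - 1 = 1/585, so |t(2) - α| = 1/585.
|t(1) - α|² = 1/81.
Ratio = (1/585) / (1/81) = 9/65.

9/65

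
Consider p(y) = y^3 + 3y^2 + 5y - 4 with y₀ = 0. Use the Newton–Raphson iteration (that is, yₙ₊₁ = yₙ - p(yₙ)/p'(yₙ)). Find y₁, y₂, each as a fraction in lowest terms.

y₁ = 4/5, y₂ = 868/1465

p'(y) = 3y^2 + 6y + 5.
p(0) = -4, p'(0) = 5, so y₁ = 0 - (-4)/5 = 4/5.
p(4/5) = 304/125, p'(4/5) = 293/25, so y₂ = (4/5) - (304/125)/(293/25) = 868/1465.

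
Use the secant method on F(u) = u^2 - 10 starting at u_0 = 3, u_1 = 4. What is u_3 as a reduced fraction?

F(3) = -1, F(4) = 6. u_2 = 4 - 6·(4 - 3)/(6 - (-1)) = 22/7.
F(4) = 6, F(22/7) = -6/49. u_3 = (22/7) - (-6/49)·((22/7) - 4)/((-6/49) - 6) = 79/25.

79/25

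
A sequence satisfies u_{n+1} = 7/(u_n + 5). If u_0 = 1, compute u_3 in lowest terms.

259/227

u_1 = 7/(1 + 5) = 7/6.
u_2 = 7/(7/6 + 5) = 42/37.
u_3 = 7/(42/37 + 5) = 259/227.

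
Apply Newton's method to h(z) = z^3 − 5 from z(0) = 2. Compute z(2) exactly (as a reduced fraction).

h'(z) = 3z^2.
h(2) = 3, h'(2) = 12, so z(1) = 2 − 3/12 = 7/4.
h(7/4) = 23/64, h'(7/4) = 147/16, so z(2) = (7/4) − (23/64)/(147/16) = 503/294.

503/294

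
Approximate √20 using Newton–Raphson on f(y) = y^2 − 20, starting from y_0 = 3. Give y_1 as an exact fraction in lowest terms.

f'(y) = 2y.
f(3) = −11, f'(3) = 6, so y_1 = 3 − (−11)/6 = 29/6.

29/6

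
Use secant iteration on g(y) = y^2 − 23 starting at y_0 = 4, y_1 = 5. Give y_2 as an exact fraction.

g(4) = −7, g(5) = 2. y_2 = 5 − 2·(5 − 4)/(2 − (−7)) = 43/9.

43/9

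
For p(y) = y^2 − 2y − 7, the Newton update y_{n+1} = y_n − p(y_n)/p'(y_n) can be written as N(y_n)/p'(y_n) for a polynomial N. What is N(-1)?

p'(y) = 2y − 2.
N(y) = y·p'(y) − p(y) = y·(2y − 2) − (y^2 − 2y − 7) = y^2 + 7.
N(-1) = 8.

8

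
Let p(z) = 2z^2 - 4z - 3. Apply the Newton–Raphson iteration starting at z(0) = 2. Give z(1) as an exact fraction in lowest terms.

p'(z) = 4z - 4.
p(2) = -3, p'(2) = 4, so z(1) = 2 - (-3)/4 = 11/4.

11/4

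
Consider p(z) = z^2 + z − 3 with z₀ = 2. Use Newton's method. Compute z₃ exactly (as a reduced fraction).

p'(z) = 2z + 1.
p(2) = 3, p'(2) = 5, so z₁ = 2 − 3/5 = 7/5.
p(7/5) = 9/25, p'(7/5) = 19/5, so z₂ = (7/5) − (9/25)/(19/5) = 124/95.
p(124/95) = 81/9025, p'(124/95) = 343/95, so z₃ = (124/95) − (81/9025)/(343/95) = 42451/32585.

42451/32585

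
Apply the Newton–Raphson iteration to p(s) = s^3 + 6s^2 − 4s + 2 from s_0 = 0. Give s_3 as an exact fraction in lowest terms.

p'(s) = 3s^2 + 12s − 4.
p(0) = 2, p'(0) = −4, so s_1 = 0 − 2/(−4) = 1/2.
p(1/2) = 13/8, p'(1/2) = 11/4, so s_2 = (1/2) − (13/8)/(11/4) = −1/11.
p(−1/11) = 3211/1331, p'(−1/11) = −613/121, so s_3 = (−1/11) − (3211/1331)/(−613/121) = 2598/6743.

2598/6743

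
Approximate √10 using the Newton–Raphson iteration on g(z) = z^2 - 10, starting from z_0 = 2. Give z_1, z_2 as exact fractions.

g'(z) = 2z.
g(2) = -6, g'(2) = 4, so z_1 = 2 - (-6)/4 = 7/2.
g(7/2) = 9/4, g'(7/2) = 7, so z_2 = (7/2) - (9/4)/7 = 89/28.

z_1 = 7/2, z_2 = 89/28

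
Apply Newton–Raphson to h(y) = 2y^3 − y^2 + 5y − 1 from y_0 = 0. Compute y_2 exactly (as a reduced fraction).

124/605

h'(y) = 6y^2 − 2y + 5.
h(0) = −1, h'(0) = 5, so y_1 = 0 − (−1)/5 = 1/5.
h(1/5) = −3/125, h'(1/5) = 121/25, so y_2 = (1/5) − (−3/125)/(121/25) = 124/605.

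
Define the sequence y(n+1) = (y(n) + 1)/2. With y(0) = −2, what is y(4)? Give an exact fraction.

y(1) = ((−2) + 1)/2 = −1/2.
y(2) = ((−1/2) + 1)/2 = 1/4.
y(3) = ((1/4) + 1)/2 = 5/8.
y(4) = ((5/8) + 1)/2 = 13/16.

13/16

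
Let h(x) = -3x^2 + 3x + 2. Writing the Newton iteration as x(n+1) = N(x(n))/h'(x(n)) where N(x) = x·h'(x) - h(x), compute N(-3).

-29

h'(x) = -6x + 3.
N(x) = x·h'(x) - h(x) = x·(-6x + 3) - (-3x^2 + 3x + 2) = -3x^2 - 2.
N(-3) = -29.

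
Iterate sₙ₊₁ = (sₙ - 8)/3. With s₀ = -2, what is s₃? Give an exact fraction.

-106/27

s₁ = ((-2) - 8)/3 = -10/3.
s₂ = ((-10/3) - 8)/3 = -34/9.
s₃ = ((-34/9) - 8)/3 = -106/27.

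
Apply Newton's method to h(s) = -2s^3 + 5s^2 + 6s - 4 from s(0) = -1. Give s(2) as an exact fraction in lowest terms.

h'(s) = -6s^2 + 10s + 6.
h(-1) = -3, h'(-1) = -10, so s(1) = (-1) - (-3)/(-10) = -13/10.
h(-13/10) = 261/250, h'(-13/10) = -857/50, so s(2) = (-13/10) - (261/250)/(-857/50) = -10619/8570.

-10619/8570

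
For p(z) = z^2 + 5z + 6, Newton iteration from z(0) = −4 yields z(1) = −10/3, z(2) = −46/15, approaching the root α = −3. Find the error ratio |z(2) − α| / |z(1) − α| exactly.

1/5

z(1) − α = −10/3 − (−3) = −10/3 + 3 = −1/3, so |z(1) − α| = 1/3.
z(2) − α = −46/15 − (−3) = −46/15 + 3 = −1/15, so |z(2) − α| = 1/15.
Ratio = (1/15) / (1/3) = 1/5.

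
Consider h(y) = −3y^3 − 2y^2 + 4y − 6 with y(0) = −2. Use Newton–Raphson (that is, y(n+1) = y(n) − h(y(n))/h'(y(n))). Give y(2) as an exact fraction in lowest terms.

−11779/6162

h'(y) = −9y^2 − 4y + 4.
h(−2) = 2, h'(−2) = −24, so y(1) = (−2) − 2/(−24) = −23/12.
h(−23/12) = 7/64, h'(−23/12) = −1027/48, so y(2) = (−23/12) − (7/64)/(−1027/48) = −11779/6162.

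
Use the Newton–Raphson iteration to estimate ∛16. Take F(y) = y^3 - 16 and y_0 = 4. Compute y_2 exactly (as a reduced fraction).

F'(y) = 3y^2.
F(4) = 48, F'(4) = 48, so y_1 = 4 - 48/48 = 3.
F(3) = 11, F'(3) = 27, so y_2 = 3 - 11/27 = 70/27.

70/27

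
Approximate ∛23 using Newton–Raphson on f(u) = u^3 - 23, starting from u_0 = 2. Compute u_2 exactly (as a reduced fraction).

f'(u) = 3u^2.
f(2) = -15, f'(2) = 12, so u_1 = 2 - (-15)/12 = 13/4.
f(13/4) = 725/64, f'(13/4) = 507/16, so u_2 = (13/4) - (725/64)/(507/16) = 2933/1014.

2933/1014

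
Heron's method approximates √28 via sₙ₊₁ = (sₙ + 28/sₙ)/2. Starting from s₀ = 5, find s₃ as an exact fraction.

s₁ = (5 + 28/5)/2 = 53/10.
s₂ = (53/10 + 28/(53/10))/2 = 5609/1060.
s₃ = (5609/1060 + 28/(5609/1060))/2 = 62921681/11891080.

62921681/11891080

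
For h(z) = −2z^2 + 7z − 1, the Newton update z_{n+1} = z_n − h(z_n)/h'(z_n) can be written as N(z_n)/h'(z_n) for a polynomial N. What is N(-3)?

h'(z) = −4z + 7.
N(z) = z·h'(z) − h(z) = z·(−4z + 7) − (−2z^2 + 7z − 1) = −2z^2 + 1.
N(-3) = −17.

−17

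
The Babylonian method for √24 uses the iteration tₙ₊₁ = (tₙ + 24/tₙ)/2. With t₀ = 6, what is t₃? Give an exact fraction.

t₁ = (6 + 24/6)/2 = 5.
t₂ = (5 + 24/5)/2 = 49/10.
t₃ = (49/10 + 24/(49/10))/2 = 4801/980.

4801/980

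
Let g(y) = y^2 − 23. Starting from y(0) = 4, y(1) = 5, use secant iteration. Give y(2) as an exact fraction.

43/9

g(4) = −7, g(5) = 2. y(2) = 5 − 2·(5 − 4)/(2 − (−7)) = 43/9.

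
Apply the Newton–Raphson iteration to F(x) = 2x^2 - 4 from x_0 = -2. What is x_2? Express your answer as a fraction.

-17/12

F'(x) = 4x.
F(-2) = 4, F'(-2) = -8, so x_1 = (-2) - 4/(-8) = -3/2.
F(-3/2) = 1/2, F'(-3/2) = -6, so x_2 = (-3/2) - (1/2)/(-6) = -17/12.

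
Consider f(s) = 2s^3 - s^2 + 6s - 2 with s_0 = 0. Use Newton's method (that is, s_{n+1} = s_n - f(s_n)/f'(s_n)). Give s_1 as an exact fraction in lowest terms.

1/3

f'(s) = 6s^2 - 2s + 6.
f(0) = -2, f'(0) = 6, so s_1 = 0 - (-2)/6 = 1/3.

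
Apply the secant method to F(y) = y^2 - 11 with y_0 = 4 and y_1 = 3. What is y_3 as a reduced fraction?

73/22

F(4) = 5, F(3) = -2. y_2 = 3 - (-2)·(3 - 4)/((-2) - 5) = 23/7.
F(3) = -2, F(23/7) = -10/49. y_3 = (23/7) - (-10/49)·((23/7) - 3)/((-10/49) - (-2)) = 73/22.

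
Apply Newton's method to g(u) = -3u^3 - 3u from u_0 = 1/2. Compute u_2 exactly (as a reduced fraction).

g'(u) = -9u^2 - 3.
g(1/2) = -15/8, g'(1/2) = -21/4, so u_1 = (1/2) - (-15/8)/(-21/4) = 1/7.
g(1/7) = -150/343, g'(1/7) = -156/49, so u_2 = (1/7) - (-150/343)/(-156/49) = 1/182.

1/182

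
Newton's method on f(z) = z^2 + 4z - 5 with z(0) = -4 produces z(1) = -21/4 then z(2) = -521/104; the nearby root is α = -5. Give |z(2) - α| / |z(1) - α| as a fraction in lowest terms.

z(1) - α = -21/4 - (-5) = -21/4 + 5 = -1/4, so |z(1) - α| = 1/4.
z(2) - α = -521/104 - (-5) = -521/104 + 5 = -1/104, so |z(2) - α| = 1/104.
Ratio = (1/104) / (1/4) = 1/26.

1/26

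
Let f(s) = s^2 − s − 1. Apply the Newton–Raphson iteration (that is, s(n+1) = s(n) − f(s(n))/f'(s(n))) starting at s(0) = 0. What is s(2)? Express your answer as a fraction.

−2/3

f'(s) = 2s − 1.
f(0) = −1, f'(0) = −1, so s(1) = 0 − (−1)/(−1) = −1.
f(−1) = 1, f'(−1) = −3, so s(2) = (−1) − 1/(−3) = −2/3.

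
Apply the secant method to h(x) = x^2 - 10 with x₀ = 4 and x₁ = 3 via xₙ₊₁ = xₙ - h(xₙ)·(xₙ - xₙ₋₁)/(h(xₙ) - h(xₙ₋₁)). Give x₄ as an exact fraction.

h(4) = 6, h(3) = -1. x₂ = 3 - (-1)·(3 - 4)/((-1) - 6) = 22/7.
h(3) = -1, h(22/7) = -6/49. x₃ = (22/7) - (-6/49)·((22/7) - 3)/((-6/49) - (-1)) = 136/43.
h(22/7) = -6/49, h(136/43) = 6/1849. x₄ = (136/43) - (6/1849)·((136/43) - (22/7))/((6/1849) - (-6/49)) = 3001/949.

3001/949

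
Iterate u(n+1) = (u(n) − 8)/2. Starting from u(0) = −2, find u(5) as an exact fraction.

−125/16

u(1) = ((−2) − 8)/2 = −5.
u(2) = ((−5) − 8)/2 = −13/2.
u(3) = ((−13/2) − 8)/2 = −29/4.
u(4) = ((−29/4) − 8)/2 = −61/8.
u(5) = ((−61/8) − 8)/2 = −125/16.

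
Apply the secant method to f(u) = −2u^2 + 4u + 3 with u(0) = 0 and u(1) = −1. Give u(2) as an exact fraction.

−1/2

f(0) = 3, f(−1) = −3. u(2) = (−1) − (−3)·((−1) − 0)/((−3) − 3) = −1/2.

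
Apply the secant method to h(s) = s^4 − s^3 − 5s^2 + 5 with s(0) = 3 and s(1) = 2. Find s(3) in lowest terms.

467/139

h(3) = 14, h(2) = −7. s(2) = 2 − (−7)·(2 − 3)/((−7) − 14) = 7/3.
h(2) = −7, h(7/3) = −428/81. s(3) = (7/3) − (−428/81)·((7/3) − 2)/((−428/81) − (−7)) = 467/139.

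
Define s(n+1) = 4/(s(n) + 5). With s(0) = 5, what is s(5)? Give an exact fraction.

3532/5035

s(1) = 4/(5 + 5) = 2/5.
s(2) = 4/(2/5 + 5) = 20/27.
s(3) = 4/(20/27 + 5) = 108/155.
s(4) = 4/(108/155 + 5) = 620/883.
s(5) = 4/(620/883 + 5) = 3532/5035.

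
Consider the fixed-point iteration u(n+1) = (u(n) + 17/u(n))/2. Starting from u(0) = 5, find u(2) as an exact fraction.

433/105

u(1) = (5 + 17/5)/2 = 21/5.
u(2) = (21/5 + 17/(21/5))/2 = 433/105.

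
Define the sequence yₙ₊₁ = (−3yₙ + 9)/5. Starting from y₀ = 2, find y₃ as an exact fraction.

117/125

y₁ = (−3·2 + 9)/5 = 3/5.
y₂ = (−3·(3/5) + 9)/5 = 36/25.
y₃ = (−3·(36/25) + 9)/5 = 117/125.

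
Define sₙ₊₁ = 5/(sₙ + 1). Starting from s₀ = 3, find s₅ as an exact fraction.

370/219

s₁ = 5/(3 + 1) = 5/4.
s₂ = 5/(5/4 + 1) = 20/9.
s₃ = 5/(20/9 + 1) = 45/29.
s₄ = 5/(45/29 + 1) = 145/74.
s₅ = 5/(145/74 + 1) = 370/219.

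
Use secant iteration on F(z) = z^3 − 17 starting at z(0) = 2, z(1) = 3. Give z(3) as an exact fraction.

F(2) = −9, F(3) = 10. z(2) = 3 − 10·(3 − 2)/(10 − (−9)) = 47/19.
F(3) = 10, F(47/19) = −12780/6859. z(3) = (47/19) − (−12780/6859)·((47/19) − 3)/((−12780/6859) − 10) = 20801/8137.

20801/8137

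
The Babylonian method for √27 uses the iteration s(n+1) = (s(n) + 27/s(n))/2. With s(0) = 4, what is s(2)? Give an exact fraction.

s(1) = (4 + 27/4)/2 = 43/8.
s(2) = (43/8 + 27/(43/8))/2 = 3577/688.

3577/688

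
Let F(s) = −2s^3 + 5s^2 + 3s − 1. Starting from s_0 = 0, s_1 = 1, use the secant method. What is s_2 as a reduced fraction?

F(0) = −1, F(1) = 5. s_2 = 1 − 5·(1 − 0)/(5 − (−1)) = 1/6.

1/6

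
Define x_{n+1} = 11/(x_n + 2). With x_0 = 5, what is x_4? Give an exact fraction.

x_1 = 11/(5 + 2) = 11/7.
x_2 = 11/(11/7 + 2) = 77/25.
x_3 = 11/(77/25 + 2) = 275/127.
x_4 = 11/(275/127 + 2) = 1397/529.

1397/529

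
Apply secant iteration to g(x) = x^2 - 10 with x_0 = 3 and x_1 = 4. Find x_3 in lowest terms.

g(3) = -1, g(4) = 6. x_2 = 4 - 6·(4 - 3)/(6 - (-1)) = 22/7.
g(4) = 6, g(22/7) = -6/49. x_3 = (22/7) - (-6/49)·((22/7) - 4)/((-6/49) - 6) = 79/25.

79/25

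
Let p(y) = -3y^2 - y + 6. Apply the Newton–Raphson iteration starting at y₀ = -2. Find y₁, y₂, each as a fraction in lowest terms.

p'(y) = -6y - 1.
p(-2) = -4, p'(-2) = 11, so y₁ = (-2) - (-4)/11 = -18/11.
p(-18/11) = -48/121, p'(-18/11) = 97/11, so y₂ = (-18/11) - (-48/121)/(97/11) = -1698/1067.

y₁ = -18/11, y₂ = -1698/1067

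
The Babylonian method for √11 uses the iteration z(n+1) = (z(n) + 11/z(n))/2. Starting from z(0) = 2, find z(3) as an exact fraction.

319201/96240

z(1) = (2 + 11/2)/2 = 15/4.
z(2) = (15/4 + 11/(15/4))/2 = 401/120.
z(3) = (401/120 + 11/(401/120))/2 = 319201/96240.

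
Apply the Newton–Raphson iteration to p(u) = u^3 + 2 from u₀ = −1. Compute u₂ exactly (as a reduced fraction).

−91/72

p'(u) = 3u^2.
p(−1) = 1, p'(−1) = 3, so u₁ = (−1) − 1/3 = −4/3.
p(−4/3) = −10/27, p'(−4/3) = 16/3, so u₂ = (−4/3) − (−10/27)/(16/3) = −91/72.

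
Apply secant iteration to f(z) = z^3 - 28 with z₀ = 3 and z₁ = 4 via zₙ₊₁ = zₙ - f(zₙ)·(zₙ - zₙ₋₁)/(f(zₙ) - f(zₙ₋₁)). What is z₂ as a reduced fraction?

112/37

f(3) = -1, f(4) = 36. z₂ = 4 - 36·(4 - 3)/(36 - (-1)) = 112/37.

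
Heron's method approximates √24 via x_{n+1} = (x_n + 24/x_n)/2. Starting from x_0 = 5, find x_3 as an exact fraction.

46099201/9409960

x_1 = (5 + 24/5)/2 = 49/10.
x_2 = (49/10 + 24/(49/10))/2 = 4801/980.
x_3 = (4801/980 + 24/(4801/980))/2 = 46099201/9409960.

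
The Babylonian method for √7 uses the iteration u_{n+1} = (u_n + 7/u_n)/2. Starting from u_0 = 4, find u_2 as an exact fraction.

u_1 = (4 + 7/4)/2 = 23/8.
u_2 = (23/8 + 7/(23/8))/2 = 977/368.

977/368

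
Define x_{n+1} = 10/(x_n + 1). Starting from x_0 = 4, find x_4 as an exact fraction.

x_1 = 10/(4 + 1) = 2.
x_2 = 10/(2 + 1) = 10/3.
x_3 = 10/(10/3 + 1) = 30/13.
x_4 = 10/(30/13 + 1) = 130/43.

130/43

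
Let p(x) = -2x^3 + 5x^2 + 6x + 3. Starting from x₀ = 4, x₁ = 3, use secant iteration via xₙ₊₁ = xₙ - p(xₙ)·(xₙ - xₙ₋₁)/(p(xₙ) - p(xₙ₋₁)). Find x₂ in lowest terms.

p(4) = -21, p(3) = 12. x₂ = 3 - 12·(3 - 4)/(12 - (-21)) = 37/11.

37/11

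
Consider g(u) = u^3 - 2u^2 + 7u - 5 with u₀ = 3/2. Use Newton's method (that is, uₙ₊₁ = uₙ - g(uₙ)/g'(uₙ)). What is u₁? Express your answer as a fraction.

29/31

g'(u) = 3u^2 - 4u + 7.
g(3/2) = 35/8, g'(3/2) = 31/4, so u₁ = (3/2) - (35/8)/(31/4) = 29/31.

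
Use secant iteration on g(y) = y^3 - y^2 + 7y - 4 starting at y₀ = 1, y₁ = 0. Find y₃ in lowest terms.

g(1) = 3, g(0) = -4. y₂ = 0 - (-4)·(0 - 1)/((-4) - 3) = 4/7.
g(0) = -4, g(4/7) = -48/343. y₃ = (4/7) - (-48/343)·((4/7) - 0)/((-48/343) - (-4)) = 196/331.

196/331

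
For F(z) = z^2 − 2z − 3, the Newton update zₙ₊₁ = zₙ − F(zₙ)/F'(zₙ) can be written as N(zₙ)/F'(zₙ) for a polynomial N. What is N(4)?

F'(z) = 2z − 2.
N(z) = z·F'(z) − F(z) = z·(2z − 2) − (z^2 − 2z − 3) = z^2 + 3.
N(4) = 19.

19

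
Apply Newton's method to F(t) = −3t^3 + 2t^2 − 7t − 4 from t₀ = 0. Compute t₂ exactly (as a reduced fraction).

F'(t) = −9t^2 + 4t − 7.
F(0) = −4, F'(0) = −7, so t₁ = 0 − (−4)/(−7) = −4/7.
F(−4/7) = 416/343, F'(−4/7) = −599/49, so t₂ = (−4/7) − (416/343)/(−599/49) = −1980/4193.

−1980/4193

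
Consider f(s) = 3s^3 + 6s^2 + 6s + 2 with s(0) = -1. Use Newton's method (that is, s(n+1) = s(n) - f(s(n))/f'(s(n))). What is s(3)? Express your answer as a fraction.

-286/513

f'(s) = 9s^2 + 12s + 6.
f(-1) = -1, f'(-1) = 3, so s(1) = (-1) - (-1)/3 = -2/3.
f(-2/3) = -2/9, f'(-2/3) = 2, so s(2) = (-2/3) - (-2/9)/2 = -5/9.
f(-5/9) = 1/243, f'(-5/9) = 19/9, so s(3) = (-5/9) - (1/243)/(19/9) = -286/513.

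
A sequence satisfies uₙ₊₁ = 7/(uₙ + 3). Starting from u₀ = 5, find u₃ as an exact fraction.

u₁ = 7/(5 + 3) = 7/8.
u₂ = 7/(7/8 + 3) = 56/31.
u₃ = 7/(56/31 + 3) = 217/149.

217/149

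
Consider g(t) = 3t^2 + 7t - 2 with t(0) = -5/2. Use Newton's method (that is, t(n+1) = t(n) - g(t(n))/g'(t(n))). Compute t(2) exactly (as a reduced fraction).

-22715/8768

g'(t) = 6t + 7.
g(-5/2) = -3/4, g'(-5/2) = -8, so t(1) = (-5/2) - (-3/4)/(-8) = -83/32.
g(-83/32) = 27/1024, g'(-83/32) = -137/16, so t(2) = (-83/32) - (27/1024)/(-137/16) = -22715/8768.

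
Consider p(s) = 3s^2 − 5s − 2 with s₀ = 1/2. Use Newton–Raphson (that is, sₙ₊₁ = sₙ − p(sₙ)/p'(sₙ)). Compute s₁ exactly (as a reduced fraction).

p'(s) = 6s − 5.
p(1/2) = −15/4, p'(1/2) = −2, so s₁ = (1/2) − (−15/4)/(−2) = −11/8.

−11/8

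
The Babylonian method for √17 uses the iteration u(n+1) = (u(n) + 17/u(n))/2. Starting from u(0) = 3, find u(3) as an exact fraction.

25889/6279

u(1) = (3 + 17/3)/2 = 13/3.
u(2) = (13/3 + 17/(13/3))/2 = 161/39.
u(3) = (161/39 + 17/(161/39))/2 = 25889/6279.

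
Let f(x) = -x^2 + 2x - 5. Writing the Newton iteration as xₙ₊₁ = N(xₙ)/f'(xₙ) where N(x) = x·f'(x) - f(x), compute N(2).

1

f'(x) = -2x + 2.
N(x) = x·f'(x) - f(x) = x·(-2x + 2) - (-x^2 + 2x - 5) = -x^2 + 5.
N(2) = 1.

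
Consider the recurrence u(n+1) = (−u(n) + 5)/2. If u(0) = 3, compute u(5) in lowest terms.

13/8

u(1) = (−3 + 5)/2 = 1.
u(2) = (−1 + 5)/2 = 2.
u(3) = (−2 + 5)/2 = 3/2.
u(4) = (−(3/2) + 5)/2 = 7/4.
u(5) = (−(7/4) + 5)/2 = 13/8.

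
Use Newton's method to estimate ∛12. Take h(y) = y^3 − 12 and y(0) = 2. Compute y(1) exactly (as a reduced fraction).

h'(y) = 3y^2.
h(2) = −4, h'(2) = 12, so y(1) = 2 − (−4)/12 = 7/3.

7/3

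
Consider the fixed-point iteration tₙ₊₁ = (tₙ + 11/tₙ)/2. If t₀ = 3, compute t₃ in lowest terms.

79201/23880

t₁ = (3 + 11/3)/2 = 10/3.
t₂ = (10/3 + 11/(10/3))/2 = 199/60.
t₃ = (199/60 + 11/(199/60))/2 = 79201/23880.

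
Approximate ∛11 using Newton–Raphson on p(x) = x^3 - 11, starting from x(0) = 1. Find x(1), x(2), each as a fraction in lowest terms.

p'(x) = 3x^2.
p(1) = -10, p'(1) = 3, so x(1) = 1 - (-10)/3 = 13/3.
p(13/3) = 1900/27, p'(13/3) = 169/3, so x(2) = (13/3) - (1900/27)/(169/3) = 4691/1521.

x(1) = 13/3, x(2) = 4691/1521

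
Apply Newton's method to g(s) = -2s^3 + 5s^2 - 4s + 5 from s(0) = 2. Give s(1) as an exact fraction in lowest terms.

g'(s) = -6s^2 + 10s - 4.
g(2) = 1, g'(2) = -8, so s(1) = 2 - 1/(-8) = 17/8.

17/8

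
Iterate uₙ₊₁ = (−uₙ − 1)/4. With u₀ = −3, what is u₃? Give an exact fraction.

−5/32

u₁ = (−(−3) − 1)/4 = 1/2.
u₂ = (−(1/2) − 1)/4 = −3/8.
u₃ = (−(−3/8) − 1)/4 = −5/32.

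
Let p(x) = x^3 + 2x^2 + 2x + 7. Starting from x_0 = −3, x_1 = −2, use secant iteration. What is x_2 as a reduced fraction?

p(−3) = −8, p(−2) = 3. x_2 = (−2) − 3·((−2) − (−3))/(3 − (−8)) = −25/11.

−25/11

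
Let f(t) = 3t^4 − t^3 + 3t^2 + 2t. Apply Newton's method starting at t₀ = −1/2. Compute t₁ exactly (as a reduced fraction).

f'(t) = 12t^3 − 3t^2 + 6t + 2.
f(−1/2) = 1/16, f'(−1/2) = −13/4, so t₁ = (−1/2) − (1/16)/(−13/4) = −25/52.

−25/52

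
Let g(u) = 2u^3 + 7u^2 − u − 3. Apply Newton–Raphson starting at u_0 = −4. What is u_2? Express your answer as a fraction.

g'(u) = 6u^2 + 14u − 1.
g(−4) = −15, g'(−4) = 39, so u_1 = (−4) − (−15)/39 = −47/13.
g(−47/13) = −5275/2197, g'(−47/13) = 4531/169, so u_2 = (−47/13) − (−5275/2197)/(4531/169) = −207682/58903.

−207682/58903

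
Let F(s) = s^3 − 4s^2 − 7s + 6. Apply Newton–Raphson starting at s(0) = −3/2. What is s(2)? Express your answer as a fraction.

−840729/469483

F'(s) = 3s^2 − 8s − 7.
F(−3/2) = 33/8, F'(−3/2) = 47/4, so s(1) = (−3/2) − (33/8)/(47/4) = −87/47.
F(−87/47) = −113256/103823, F'(−87/47) = 39956/2209, so s(2) = (−87/47) − (−113256/103823)/(39956/2209) = −840729/469483.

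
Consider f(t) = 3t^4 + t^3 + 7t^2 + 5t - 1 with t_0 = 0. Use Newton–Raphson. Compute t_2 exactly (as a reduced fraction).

f'(t) = 12t^3 + 3t^2 + 14t + 5.
f(0) = -1, f'(0) = 5, so t_1 = 0 - (-1)/5 = 1/5.
f(1/5) = 183/625, f'(1/5) = 1002/125, so t_2 = (1/5) - (183/625)/(1002/125) = 273/1670.

273/1670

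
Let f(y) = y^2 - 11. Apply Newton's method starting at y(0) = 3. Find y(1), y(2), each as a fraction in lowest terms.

f'(y) = 2y.
f(3) = -2, f'(3) = 6, so y(1) = 3 - (-2)/6 = 10/3.
f(10/3) = 1/9, f'(10/3) = 20/3, so y(2) = (10/3) - (1/9)/(20/3) = 199/60.

y(1) = 10/3, y(2) = 199/60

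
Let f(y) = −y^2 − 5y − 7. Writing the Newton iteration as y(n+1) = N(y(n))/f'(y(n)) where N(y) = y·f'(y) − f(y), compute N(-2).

3

f'(y) = −2y − 5.
N(y) = y·f'(y) − f(y) = y·(−2y − 5) − (−y^2 − 5y − 7) = −y^2 + 7.
N(-2) = 3.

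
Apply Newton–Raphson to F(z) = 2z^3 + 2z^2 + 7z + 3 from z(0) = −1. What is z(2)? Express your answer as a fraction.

−2237/4833

F'(z) = 6z^2 + 4z + 7.
F(−1) = −4, F'(−1) = 9, so z(1) = (−1) − (−4)/9 = −5/9.
F(−5/9) = −448/729, F'(−5/9) = 179/27, so z(2) = (−5/9) − (−448/729)/(179/27) = −2237/4833.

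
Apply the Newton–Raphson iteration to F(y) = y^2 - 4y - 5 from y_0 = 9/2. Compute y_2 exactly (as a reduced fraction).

F'(y) = 2y - 4.
F(9/2) = -11/4, F'(9/2) = 5, so y_1 = (9/2) - (-11/4)/5 = 101/20.
F(101/20) = 121/400, F'(101/20) = 61/10, so y_2 = (101/20) - (121/400)/(61/10) = 12201/2440.

12201/2440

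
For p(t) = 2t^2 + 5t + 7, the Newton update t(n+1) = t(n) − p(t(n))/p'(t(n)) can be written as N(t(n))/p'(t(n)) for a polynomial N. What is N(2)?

p'(t) = 4t + 5.
N(t) = t·p'(t) − p(t) = t·(4t + 5) − (2t^2 + 5t + 7) = 2t^2 − 7.
N(2) = 1.

1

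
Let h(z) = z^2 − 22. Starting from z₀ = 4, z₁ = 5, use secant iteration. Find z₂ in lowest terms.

14/3

h(4) = −6, h(5) = 3. z₂ = 5 − 3·(5 − 4)/(3 − (−6)) = 14/3.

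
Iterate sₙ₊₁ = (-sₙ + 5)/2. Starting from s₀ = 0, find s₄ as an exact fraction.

s₁ = (-0 + 5)/2 = 5/2.
s₂ = (-(5/2) + 5)/2 = 5/4.
s₃ = (-(5/4) + 5)/2 = 15/8.
s₄ = (-(15/8) + 5)/2 = 25/16.

25/16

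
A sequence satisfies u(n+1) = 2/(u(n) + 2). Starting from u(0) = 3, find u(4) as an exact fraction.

u(1) = 2/(3 + 2) = 2/5.
u(2) = 2/(2/5 + 2) = 5/6.
u(3) = 2/(5/6 + 2) = 12/17.
u(4) = 2/(12/17 + 2) = 17/23.

17/23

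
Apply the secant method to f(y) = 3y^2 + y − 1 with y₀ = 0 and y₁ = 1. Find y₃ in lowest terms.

f(0) = −1, f(1) = 3. y₂ = 1 − 3·(1 − 0)/(3 − (−1)) = 1/4.
f(1) = 3, f(1/4) = −9/16. y₃ = (1/4) − (−9/16)·((1/4) − 1)/((−9/16) − 3) = 7/19.

7/19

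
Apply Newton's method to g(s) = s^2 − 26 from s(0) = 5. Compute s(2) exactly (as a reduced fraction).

g'(s) = 2s.
g(5) = −1, g'(5) = 10, so s(1) = 5 − (−1)/10 = 51/10.
g(51/10) = 1/100, g'(51/10) = 51/5, so s(2) = (51/10) − (1/100)/(51/5) = 5201/1020.

5201/1020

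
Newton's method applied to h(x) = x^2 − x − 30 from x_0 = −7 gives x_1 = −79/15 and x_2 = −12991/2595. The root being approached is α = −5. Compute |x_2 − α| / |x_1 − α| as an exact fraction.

4/173

x_1 − α = −79/15 − (−5) = −79/15 + 5 = −4/15, so |x_1 − α| = 4/15.
x_2 − α = −12991/2595 − (−5) = −12991/2595 + 5 = −16/2595, so |x_2 − α| = 16/2595.
Ratio = (16/2595) / (4/15) = 4/173.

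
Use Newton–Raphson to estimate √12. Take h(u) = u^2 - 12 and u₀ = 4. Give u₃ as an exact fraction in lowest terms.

h'(u) = 2u.
h(4) = 4, h'(4) = 8, so u₁ = 4 - 4/8 = 7/2.
h(7/2) = 1/4, h'(7/2) = 7, so u₂ = (7/2) - (1/4)/7 = 97/28.
h(97/28) = 1/784, h'(97/28) = 97/14, so u₃ = (97/28) - (1/784)/(97/14) = 18817/5432.

18817/5432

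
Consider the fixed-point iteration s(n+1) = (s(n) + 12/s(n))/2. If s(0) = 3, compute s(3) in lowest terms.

18817/5432

s(1) = (3 + 12/3)/2 = 7/2.
s(2) = (7/2 + 12/(7/2))/2 = 97/28.
s(3) = (97/28 + 12/(97/28))/2 = 18817/5432.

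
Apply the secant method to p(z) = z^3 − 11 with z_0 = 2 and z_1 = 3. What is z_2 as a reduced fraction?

p(2) = −3, p(3) = 16. z_2 = 3 − 16·(3 − 2)/(16 − (−3)) = 41/19.

41/19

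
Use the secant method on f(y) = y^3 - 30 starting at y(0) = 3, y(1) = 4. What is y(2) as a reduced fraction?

114/37

f(3) = -3, f(4) = 34. y(2) = 4 - 34·(4 - 3)/(34 - (-3)) = 114/37.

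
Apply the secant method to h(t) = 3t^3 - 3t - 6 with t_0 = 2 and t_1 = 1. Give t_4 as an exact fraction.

1156/769

h(2) = 12, h(1) = -6. t_2 = 1 - (-6)·(1 - 2)/((-6) - 12) = 4/3.
h(1) = -6, h(4/3) = -26/9. t_3 = (4/3) - (-26/9)·((4/3) - 1)/((-26/9) - (-6)) = 23/14.
h(4/3) = -26/9, h(23/14) = 6513/2744. t_4 = (23/14) - (6513/2744)·((23/14) - (4/3))/((6513/2744) - (-26/9)) = 1156/769.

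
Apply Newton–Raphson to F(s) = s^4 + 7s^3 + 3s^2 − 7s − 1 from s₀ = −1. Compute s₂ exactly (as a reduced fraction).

F'(s) = 4s^3 + 21s^2 + 6s − 7.
F(−1) = 3, F'(−1) = 4, so s₁ = (−1) − 3/4 = −7/4.
F(−7/4) = −1971/256, F'(−7/4) = 203/8, so s₂ = (−7/4) − (−1971/256)/(203/8) = −9397/6496.

−9397/6496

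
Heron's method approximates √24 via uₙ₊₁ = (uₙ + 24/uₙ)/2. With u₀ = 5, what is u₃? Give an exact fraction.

u₁ = (5 + 24/5)/2 = 49/10.
u₂ = (49/10 + 24/(49/10))/2 = 4801/980.
u₃ = (4801/980 + 24/(4801/980))/2 = 46099201/9409960.

46099201/9409960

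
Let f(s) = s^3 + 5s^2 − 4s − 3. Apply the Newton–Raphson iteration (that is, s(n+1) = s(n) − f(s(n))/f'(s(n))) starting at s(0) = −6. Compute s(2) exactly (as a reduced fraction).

−8490363/1511378

f'(s) = 3s^2 + 10s − 4.
f(−6) = −15, f'(−6) = 44, so s(1) = (−6) − (−15)/44 = −249/44.
f(−249/44) = −125325/85184, f'(−249/44) = 68699/1936, so s(2) = (−249/44) − (−125325/85184)/(68699/1936) = −8490363/1511378.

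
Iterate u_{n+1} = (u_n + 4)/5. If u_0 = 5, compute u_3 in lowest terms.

u_1 = (5 + 4)/5 = 9/5.
u_2 = ((9/5) + 4)/5 = 29/25.
u_3 = ((29/25) + 4)/5 = 129/125.

129/125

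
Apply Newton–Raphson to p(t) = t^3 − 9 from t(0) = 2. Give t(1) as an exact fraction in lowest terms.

p'(t) = 3t^2.
p(2) = −1, p'(2) = 12, so t(1) = 2 − (−1)/12 = 25/12.

25/12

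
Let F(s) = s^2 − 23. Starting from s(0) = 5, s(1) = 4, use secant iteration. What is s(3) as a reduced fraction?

379/79

F(5) = 2, F(4) = −7. s(2) = 4 − (−7)·(4 − 5)/((−7) − 2) = 43/9.
F(4) = −7, F(43/9) = −14/81. s(3) = (43/9) − (−14/81)·((43/9) − 4)/((−14/81) − (−7)) = 379/79.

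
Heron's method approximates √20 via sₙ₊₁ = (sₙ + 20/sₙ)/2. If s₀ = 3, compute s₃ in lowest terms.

s₁ = (3 + 20/3)/2 = 29/6.
s₂ = (29/6 + 20/(29/6))/2 = 1561/348.
s₃ = (1561/348 + 20/(1561/348))/2 = 4858801/1086456.

4858801/1086456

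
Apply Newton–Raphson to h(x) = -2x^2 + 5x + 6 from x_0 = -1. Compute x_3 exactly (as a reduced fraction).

h'(x) = -4x + 5.
h(-1) = -1, h'(-1) = 9, so x_1 = (-1) - (-1)/9 = -8/9.
h(-8/9) = -2/81, h'(-8/9) = 77/9, so x_2 = (-8/9) - (-2/81)/(77/9) = -614/693.
h(-614/693) = -8/480249, h'(-614/693) = 5921/693, so x_3 = (-614/693) - (-8/480249)/(5921/693) = -3635486/4103253.

-3635486/4103253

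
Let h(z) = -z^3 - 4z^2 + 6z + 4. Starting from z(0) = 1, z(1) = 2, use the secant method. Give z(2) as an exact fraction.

18/13

h(1) = 5, h(2) = -8. z(2) = 2 - (-8)·(2 - 1)/((-8) - 5) = 18/13.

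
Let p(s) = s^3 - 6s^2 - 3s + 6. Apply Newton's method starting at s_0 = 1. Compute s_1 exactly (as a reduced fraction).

5/6

p'(s) = 3s^2 - 12s - 3.
p(1) = -2, p'(1) = -12, so s_1 = 1 - (-2)/(-12) = 5/6.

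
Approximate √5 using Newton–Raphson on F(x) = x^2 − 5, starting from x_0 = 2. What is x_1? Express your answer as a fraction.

F'(x) = 2x.
F(2) = −1, F'(2) = 4, so x_1 = 2 − (−1)/4 = 9/4.

9/4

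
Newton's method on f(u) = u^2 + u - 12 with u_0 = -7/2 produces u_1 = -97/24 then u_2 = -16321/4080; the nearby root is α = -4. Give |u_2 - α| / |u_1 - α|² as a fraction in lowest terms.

12/85

u_1 - α = -97/24 - (-4) = -97/24 + 4 = -1/24, so |u_1 - α| = 1/24.
u_2 - α = -16321/4080 - (-4) = -16321/4080 + 4 = -1/4080, so |u_2 - α| = 1/4080.
|u_1 - α|² = 1/576.
Ratio = (1/4080) / (1/576) = 12/85.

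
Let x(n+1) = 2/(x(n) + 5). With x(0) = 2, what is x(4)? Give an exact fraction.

x(1) = 2/(2 + 5) = 2/7.
x(2) = 2/(2/7 + 5) = 14/37.
x(3) = 2/(14/37 + 5) = 74/199.
x(4) = 2/(74/199 + 5) = 398/1069.

398/1069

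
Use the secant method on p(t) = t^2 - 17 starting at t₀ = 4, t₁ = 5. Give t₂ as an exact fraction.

p(4) = -1, p(5) = 8. t₂ = 5 - 8·(5 - 4)/(8 - (-1)) = 37/9.

37/9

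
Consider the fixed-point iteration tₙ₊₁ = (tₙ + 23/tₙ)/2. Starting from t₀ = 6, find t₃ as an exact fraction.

t₁ = (6 + 23/6)/2 = 59/12.
t₂ = (59/12 + 23/(59/12))/2 = 6793/1416.
t₃ = (6793/1416 + 23/(6793/1416))/2 = 92261137/19237776.

92261137/19237776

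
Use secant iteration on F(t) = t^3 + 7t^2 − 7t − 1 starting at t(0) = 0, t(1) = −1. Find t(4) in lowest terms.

−4275331/33458589

F(0) = −1, F(−1) = 12. t(2) = (−1) − 12·((−1) − 0)/(12 − (−1)) = −1/13.
F(−1) = 12, F(−1/13) = −924/2197. t(3) = (−1/13) − (−924/2197)·((−1/13) − (−1))/((−924/2197) − 12) = −41/379.
F(−1/13) = −924/2197, F(−41/379) = −8824200/54439939. t(4) = (−41/379) − (−8824200/54439939)·((−41/379) − (−1/13))/((−8824200/54439939) − (−924/2197)) = −4275331/33458589.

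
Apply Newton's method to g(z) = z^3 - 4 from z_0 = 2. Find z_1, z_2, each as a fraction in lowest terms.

z_1 = 5/3, z_2 = 358/225

g'(z) = 3z^2.
g(2) = 4, g'(2) = 12, so z_1 = 2 - 4/12 = 5/3.
g(5/3) = 17/27, g'(5/3) = 25/3, so z_2 = (5/3) - (17/27)/(25/3) = 358/225.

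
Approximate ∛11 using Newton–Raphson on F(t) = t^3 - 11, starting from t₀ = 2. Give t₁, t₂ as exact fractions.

F'(t) = 3t^2.
F(2) = -3, F'(2) = 12, so t₁ = 2 - (-3)/12 = 9/4.
F(9/4) = 25/64, F'(9/4) = 243/16, so t₂ = (9/4) - (25/64)/(243/16) = 1081/486.

t₁ = 9/4, t₂ = 1081/486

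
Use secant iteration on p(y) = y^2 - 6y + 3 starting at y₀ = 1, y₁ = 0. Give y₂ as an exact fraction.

3/5

p(1) = -2, p(0) = 3. y₂ = 0 - 3·(0 - 1)/(3 - (-2)) = 3/5.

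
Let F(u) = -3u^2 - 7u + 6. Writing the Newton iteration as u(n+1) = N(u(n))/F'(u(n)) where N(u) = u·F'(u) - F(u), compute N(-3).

-33

F'(u) = -6u - 7.
N(u) = u·F'(u) - F(u) = u·(-6u - 7) - (-3u^2 - 7u + 6) = -3u^2 - 6.
N(-3) = -33.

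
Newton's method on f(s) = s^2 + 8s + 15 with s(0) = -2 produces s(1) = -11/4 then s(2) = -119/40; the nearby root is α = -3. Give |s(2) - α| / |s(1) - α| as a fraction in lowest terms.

1/10

s(1) - α = -11/4 - (-3) = -11/4 + 3 = 1/4, so |s(1) - α| = 1/4.
s(2) - α = -119/40 - (-3) = -119/40 + 3 = 1/40, so |s(2) - α| = 1/40.
Ratio = (1/40) / (1/4) = 1/10.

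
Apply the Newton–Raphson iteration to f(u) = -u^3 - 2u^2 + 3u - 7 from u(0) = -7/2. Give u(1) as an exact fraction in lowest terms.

-273/79

f'(u) = -3u^2 - 4u + 3.
f(-7/2) = 7/8, f'(-7/2) = -79/4, so u(1) = (-7/2) - (7/8)/(-79/4) = -273/79.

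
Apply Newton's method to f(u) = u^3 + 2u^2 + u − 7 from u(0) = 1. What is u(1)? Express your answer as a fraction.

f'(u) = 3u^2 + 4u + 1.
f(1) = −3, f'(1) = 8, so u(1) = 1 − (−3)/8 = 11/8.

11/8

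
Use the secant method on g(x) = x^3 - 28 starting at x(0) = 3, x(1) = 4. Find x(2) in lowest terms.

112/37

g(3) = -1, g(4) = 36. x(2) = 4 - 36·(4 - 3)/(36 - (-1)) = 112/37.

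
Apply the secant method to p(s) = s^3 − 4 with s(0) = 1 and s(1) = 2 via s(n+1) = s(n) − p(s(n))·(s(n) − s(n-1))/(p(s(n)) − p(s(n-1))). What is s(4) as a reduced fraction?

p(1) = −3, p(2) = 4. s(2) = 2 − 4·(2 − 1)/(4 − (−3)) = 10/7.
p(2) = 4, p(10/7) = −372/343. s(3) = (10/7) − (−372/343)·((10/7) − 2)/((−372/343) − 4) = 169/109.
p(10/7) = −372/343, p(169/109) = −353307/1295029. s(4) = (169/109) − (−353307/1295029)·((169/109) − (10/7))/((−353307/1295029) − (−372/343)) = 2056682/1292353.

2056682/1292353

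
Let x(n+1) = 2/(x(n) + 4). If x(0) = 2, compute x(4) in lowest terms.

x(1) = 2/(2 + 4) = 1/3.
x(2) = 2/(1/3 + 4) = 6/13.
x(3) = 2/(6/13 + 4) = 13/29.
x(4) = 2/(13/29 + 4) = 58/129.

58/129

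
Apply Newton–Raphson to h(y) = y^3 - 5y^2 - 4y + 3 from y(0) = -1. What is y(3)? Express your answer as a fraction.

-7398197/6714738

h'(y) = 3y^2 - 10y - 4.
h(-1) = 1, h'(-1) = 9, so y(1) = (-1) - 1/9 = -10/9.
h(-10/9) = -73/729, h'(-10/9) = 292/27, so y(2) = (-10/9) - (-73/729)/(292/27) = -119/108.
h(-119/108) = -899/1259712, h'(-119/108) = 41449/3888, so y(3) = (-119/108) - (-899/1259712)/(41449/3888) = -7398197/6714738.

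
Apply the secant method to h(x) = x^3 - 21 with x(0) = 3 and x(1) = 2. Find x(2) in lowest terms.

h(3) = 6, h(2) = -13. x(2) = 2 - (-13)·(2 - 3)/((-13) - 6) = 51/19.

51/19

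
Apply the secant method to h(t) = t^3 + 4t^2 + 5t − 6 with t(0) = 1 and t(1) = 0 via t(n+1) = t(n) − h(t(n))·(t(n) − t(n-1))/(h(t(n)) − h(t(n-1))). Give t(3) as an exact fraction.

75/97

h(1) = 4, h(0) = −6. t(2) = 0 − (−6)·(0 − 1)/((−6) − 4) = 3/5.
h(0) = −6, h(3/5) = −168/125. t(3) = (3/5) − (−168/125)·((3/5) − 0)/((−168/125) − (−6)) = 75/97.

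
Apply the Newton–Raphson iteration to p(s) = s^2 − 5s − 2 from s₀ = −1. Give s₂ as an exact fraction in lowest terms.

p'(s) = 2s − 5.
p(−1) = 4, p'(−1) = −7, so s₁ = (−1) − 4/(−7) = −3/7.
p(−3/7) = 16/49, p'(−3/7) = −41/7, so s₂ = (−3/7) − (16/49)/(−41/7) = −107/287.

−107/287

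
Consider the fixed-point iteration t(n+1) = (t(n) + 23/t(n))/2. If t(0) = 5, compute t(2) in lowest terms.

t(1) = (5 + 23/5)/2 = 24/5.
t(2) = (24/5 + 23/(24/5))/2 = 1151/240.

1151/240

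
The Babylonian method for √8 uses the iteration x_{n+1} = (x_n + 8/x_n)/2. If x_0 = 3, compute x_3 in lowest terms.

x_1 = (3 + 8/3)/2 = 17/6.
x_2 = (17/6 + 8/(17/6))/2 = 577/204.
x_3 = (577/204 + 8/(577/204))/2 = 665857/235416.

665857/235416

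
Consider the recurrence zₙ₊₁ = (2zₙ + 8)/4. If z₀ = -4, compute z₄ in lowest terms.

z₁ = (2·(-4) + 8)/4 = 0.
z₂ = (2·0 + 8)/4 = 2.
z₃ = (2·2 + 8)/4 = 3.
z₄ = (2·3 + 8)/4 = 7/2.

7/2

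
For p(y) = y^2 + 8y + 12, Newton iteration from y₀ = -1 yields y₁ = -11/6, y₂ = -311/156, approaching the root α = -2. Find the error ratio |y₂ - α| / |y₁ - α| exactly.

y₁ - α = -11/6 - (-2) = -11/6 + 2 = 1/6, so |y₁ - α| = 1/6.
y₂ - α = -311/156 - (-2) = -311/156 + 2 = 1/156, so |y₂ - α| = 1/156.
Ratio = (1/156) / (1/6) = 1/26.

1/26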